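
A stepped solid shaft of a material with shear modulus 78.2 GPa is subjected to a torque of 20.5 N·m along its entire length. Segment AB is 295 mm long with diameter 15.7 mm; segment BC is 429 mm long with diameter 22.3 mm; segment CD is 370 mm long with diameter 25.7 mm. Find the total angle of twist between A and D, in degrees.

J_AB = π(0.0157)⁴/32 = 5.96×10^-9 m⁴; J_BC = π(0.0223)⁴/32 = 2.43×10^-8 m⁴; J_CD = π(0.0257)⁴/32 = 4.28×10^-8 m⁴.
θ = (T/G)·Σ L_i/J_i = (20.50/78.2×10⁹)·(0.295/5.96×10^-9 + 0.429/2.43×10^-8 + 0.370/4.28×10^-8) = 0.01986 rad.

1.14°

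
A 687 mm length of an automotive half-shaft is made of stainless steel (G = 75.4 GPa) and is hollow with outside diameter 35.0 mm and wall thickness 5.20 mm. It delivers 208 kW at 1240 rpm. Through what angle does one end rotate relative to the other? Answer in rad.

ω = 2π·1240/60 = 129.9 rad/s, so T = P/ω = 208×10³ / 129.9 = 1602 N·m.
J = π(d_o⁴ − d_i⁴)/32 = π(0.0350⁴ − 0.0246⁴)/32 = 1.114×10^-7 m⁴.
θ = T·L/(G·J) = 1602 × 0.687 / (75.4×10⁹ × 1.114×10^-7) = 0.1310 rad.

0.131 rad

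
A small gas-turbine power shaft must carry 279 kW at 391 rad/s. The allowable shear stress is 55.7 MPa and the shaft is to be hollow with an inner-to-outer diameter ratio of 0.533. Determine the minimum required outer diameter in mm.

41.4 mm

ω = 391 rad/s, so T = P/ω = 279×10³ / 391.0 = 713.6 N·m.
For a hollow shaft with d_i/d_o = 0.533: τ_max = 16T/(π d_o³ (1−k⁴)), so d_o = [16T/(π τ_allow (1−k⁴))]^(1/3) = [16·713.6/(π·5.57×10^7·0.9193)]^(1/3) = 0.04140 m.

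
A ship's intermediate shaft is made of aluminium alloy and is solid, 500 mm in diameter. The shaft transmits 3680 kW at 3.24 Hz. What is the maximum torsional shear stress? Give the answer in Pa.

ω = 2π·3.24 = 20.36 rad/s, so T = P/ω = 3680×10³ / 20.36 = 180800 N·m.
J = πd⁴/32 = π(0.500)⁴/32 = 6.136×10^-3 m⁴.
τ_max = T·r/J = 180800 × 0.250 / 6.136×10^-3 = 7.365×10^6 Pa.

7.37e6 Pa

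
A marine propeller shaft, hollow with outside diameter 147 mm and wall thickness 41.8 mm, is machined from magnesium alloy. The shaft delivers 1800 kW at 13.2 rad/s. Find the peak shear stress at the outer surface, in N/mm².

ω = 13.2 rad/s, so T = P/ω = 1800×10³ / 13.20 = 136400 N·m.
J = π(d_o⁴ − d_i⁴)/32 = π(0.147⁴ − 0.0634⁴)/32 = 4.426×10^-5 m⁴.
τ_max = T·r/J = 136400 × 0.0735 / 4.426×10^-5 = 2.265×10^8 Pa.

226 N/mm²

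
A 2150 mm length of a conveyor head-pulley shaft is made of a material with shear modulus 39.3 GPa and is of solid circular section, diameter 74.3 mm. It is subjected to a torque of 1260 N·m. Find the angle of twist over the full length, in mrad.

23.0 mrad

J = πd⁴/32 = π(0.0743)⁴/32 = 2.992×10^-6 m⁴.
θ = T·L/(G·J) = 1260 × 2.15 / (39.3×10⁹ × 2.992×10^-6) = 0.02304 rad.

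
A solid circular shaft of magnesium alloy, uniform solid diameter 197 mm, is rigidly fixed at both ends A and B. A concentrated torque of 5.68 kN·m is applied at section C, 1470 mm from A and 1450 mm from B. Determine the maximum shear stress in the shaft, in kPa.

1900 kPa

With uniform GJ and both ends fixed, compatibility θ_AC = θ_CB gives T_A·a = T_B·b, together with T_A + T_B = T₀.
T_A = T₀·b/(a+b) = 5680·1450/2920 = 2821 N·m; T_B = 2859 N·m.
τ in each portion: τ_AC = 1.88×10^6 Pa, τ_CB = 1.90×10^6 Pa; maximum is in CB.
τ_max = T_CB·r/J = 2859·0.0985/1.48×10^-4 = 1.905×10^6 Pa.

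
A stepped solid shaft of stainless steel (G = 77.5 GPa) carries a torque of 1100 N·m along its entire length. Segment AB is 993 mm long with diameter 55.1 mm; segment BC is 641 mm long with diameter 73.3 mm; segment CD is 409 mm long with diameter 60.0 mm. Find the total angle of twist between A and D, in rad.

J_AB = π(0.0551)⁴/32 = 9.05×10^-7 m⁴; J_BC = π(0.0733)⁴/32 = 2.83×10^-6 m⁴; J_CD = π(0.0600)⁴/32 = 1.27×10^-6 m⁴.
θ = (T/G)·Σ L_i/J_i = (1100/77.5×10⁹)·(0.993/9.05×10^-7 + 0.641/2.83×10^-6 + 0.409/1.27×10^-6) = 0.02335 rad.

0.0233 rad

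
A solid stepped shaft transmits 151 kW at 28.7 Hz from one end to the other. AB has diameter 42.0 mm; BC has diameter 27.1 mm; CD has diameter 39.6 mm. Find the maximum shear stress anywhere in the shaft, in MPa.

214 MPa

ω = 2π·28.7 = 180.3 rad/s, so T = P/ω = 151×10³ / 180.3 = 837.4 N·m.
Under the same torque, τ_max = 16T/(πd³) is largest where d is smallest — segment BC (d = 27.1 mm).
τ_max = 16·837.4/(π·(0.0271)³) = 2.143×10^8 Pa.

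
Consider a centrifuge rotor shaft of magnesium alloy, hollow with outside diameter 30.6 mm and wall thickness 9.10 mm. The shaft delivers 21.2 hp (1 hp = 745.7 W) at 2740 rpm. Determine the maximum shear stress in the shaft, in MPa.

ω = 2π·2740/60 = 286.9 rad/s, so T = P/ω = 21.2×745.7 / 286.9 = 55.10 N·m.
J = π(d_o⁴ − d_i⁴)/32 = π(0.0306⁴ − 0.0124⁴)/32 = 8.376×10^-8 m⁴.
τ_max = T·r/J = 55.10 × 0.0153 / 8.376×10^-8 = 1.006×10^7 Pa.

10.1 MPa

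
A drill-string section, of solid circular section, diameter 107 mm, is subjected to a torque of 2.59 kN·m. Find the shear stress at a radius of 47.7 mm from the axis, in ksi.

J = πd⁴/32 = π(0.107)⁴/32 = 1.287×10^-5 m⁴.
Shear stress varies linearly with radius: τ = T·r/J = 2590 × 0.0477 / 1.287×10^-5 = 9.600×10^6 Pa.

1.39 ksi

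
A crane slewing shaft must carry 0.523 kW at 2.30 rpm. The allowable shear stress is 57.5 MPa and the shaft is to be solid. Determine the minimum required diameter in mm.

ω = 2π·2.30/60 = 0.2409 rad/s, so T = P/ω = 0.523×10³ / 0.2409 = 2171 N·m.
For a solid shaft τ_max = 16T/(πd³), so d = (16T/(π τ_allow))^(1/3) = (16·2171/(π·5.75×10^7))^(1/3) = 0.05772 m.

57.7 mm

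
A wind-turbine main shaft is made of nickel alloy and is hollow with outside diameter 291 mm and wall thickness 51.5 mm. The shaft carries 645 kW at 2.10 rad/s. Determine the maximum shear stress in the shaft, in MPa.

76.9 MPa

ω = 2.10 rad/s, so T = P/ω = 645×10³ / 2.100 = 307100 N·m.
J = π(d_o⁴ − d_i⁴)/32 = π(0.291⁴ − 0.188⁴)/32 = 5.814×10^-4 m⁴.
τ_max = T·r/J = 307100 × 0.145 / 5.814×10^-4 = 7.687×10^7 Pa.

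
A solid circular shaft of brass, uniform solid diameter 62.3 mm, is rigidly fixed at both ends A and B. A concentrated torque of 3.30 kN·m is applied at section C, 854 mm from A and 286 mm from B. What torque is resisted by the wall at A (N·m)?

828 N·m

With uniform GJ and both ends fixed, compatibility θ_AC = θ_CB gives T_A·a = T_B·b, together with T_A + T_B = T₀.
T_A = T₀·b/(a+b) = 3300·286/1140 = 827.9 N·m; T_B = 2472 N·m.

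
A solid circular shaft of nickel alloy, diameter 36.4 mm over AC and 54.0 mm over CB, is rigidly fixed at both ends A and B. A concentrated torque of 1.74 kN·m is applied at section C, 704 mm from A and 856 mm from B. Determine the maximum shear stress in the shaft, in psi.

Compatibility: T_A·a/J_AC = T_B·b/J_CB with T_A + T_B = T₀.
J_AC = 1.72×10^-7 m⁴, J_CB = 8.35×10^-7 m⁴, so T_A = T₀·(J_AC/a)/((J_AC/a)+(J_CB/b)) = 349.1 N·m, T_B = 1391 N·m.
τ in each portion: τ_AC = 3.69×10^7 Pa, τ_CB = 4.50×10^7 Pa; maximum is in CB.
τ_max = T_CB·r/J = 1391·0.0270/8.35×10^-7 = 4.499×10^7 Pa.

6520 psi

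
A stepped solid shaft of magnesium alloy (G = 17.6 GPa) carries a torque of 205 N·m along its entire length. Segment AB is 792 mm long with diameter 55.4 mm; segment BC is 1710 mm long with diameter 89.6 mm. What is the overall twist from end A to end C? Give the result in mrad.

J_AB = π(0.0554)⁴/32 = 9.25×10^-7 m⁴; J_BC = π(0.0896)⁴/32 = 6.33×10^-6 m⁴.
θ = (T/G)·Σ L_i/J_i = (205.0/17.6×10⁹)·(0.792/9.25×10^-7 + 1.71/6.33×10^-6) = 0.01312 rad.

13.1 mrad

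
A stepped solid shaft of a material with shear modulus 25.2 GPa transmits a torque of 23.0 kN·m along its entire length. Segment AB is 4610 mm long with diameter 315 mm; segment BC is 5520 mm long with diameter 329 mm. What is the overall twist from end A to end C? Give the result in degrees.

0.500°

J_AB = π(0.315)⁴/32 = 9.67×10^-4 m⁴; J_BC = π(0.329)⁴/32 = 1.15×10^-3 m⁴.
θ = (T/G)·Σ L_i/J_i = (23000/25.2×10⁹)·(4.61/9.67×10^-4 + 5.52/1.15×10^-3) = 8.733×10^-3 rad.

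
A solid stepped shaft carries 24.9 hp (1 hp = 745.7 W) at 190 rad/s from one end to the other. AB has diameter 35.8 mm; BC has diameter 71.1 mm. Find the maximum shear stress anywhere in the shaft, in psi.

1570 psi

ω = 190 rad/s, so T = P/ω = 24.9×745.7 / 190.0 = 97.73 N·m.
Under the same torque, τ_max = 16T/(πd³) is largest where d is smallest — segment AB (d = 35.8 mm).
τ_max = 16·97.73/(π·(0.0358)³) = 1.085×10^7 Pa.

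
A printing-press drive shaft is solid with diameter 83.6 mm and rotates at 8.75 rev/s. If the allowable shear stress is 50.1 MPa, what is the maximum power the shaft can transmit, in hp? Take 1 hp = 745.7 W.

J = πd⁴/32 = π(0.0836)⁴/32 = 4.795×10^-6 m⁴.
T_max = τ_allow·J/r = 5.01×10^7 × 4.795×10^-6 / 0.0418 = 5748 N·m.
ω = 2π·8.75 = 54.98 rad/s, so P_max = T_max·ω = 3.160×10^5 W.

424 hp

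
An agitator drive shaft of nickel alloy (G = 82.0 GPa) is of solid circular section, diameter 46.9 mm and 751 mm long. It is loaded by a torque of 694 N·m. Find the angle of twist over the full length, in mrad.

J = πd⁴/32 = π(0.0469)⁴/32 = 4.750×10^-7 m⁴.
θ = T·L/(G·J) = 694.0 × 0.751 / (82.0×10⁹ × 4.750×10^-7) = 0.01338 rad.

13.4 mrad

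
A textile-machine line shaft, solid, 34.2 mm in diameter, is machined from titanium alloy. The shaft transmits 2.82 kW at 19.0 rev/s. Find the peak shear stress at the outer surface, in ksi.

0.436 ksi

ω = 2π·19.0 = 119.4 rad/s, so T = P/ω = 2.82×10³ / 119.4 = 23.62 N·m.
J = πd⁴/32 = π(0.0342)⁴/32 = 1.343×10^-7 m⁴.
τ_max = T·r/J = 23.62 × 0.0171 / 1.343×10^-7 = 3.008×10^6 Pa.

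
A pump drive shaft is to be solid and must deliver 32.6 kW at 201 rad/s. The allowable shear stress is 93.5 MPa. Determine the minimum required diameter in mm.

ω = 201 rad/s, so T = P/ω = 32.6×10³ / 201.0 = 162.2 N·m.
For a solid shaft τ_max = 16T/(πd³), so d = (16T/(π τ_allow))^(1/3) = (16·162.2/(π·9.35×10^7))^(1/3) = 0.02067 m.

20.7 mm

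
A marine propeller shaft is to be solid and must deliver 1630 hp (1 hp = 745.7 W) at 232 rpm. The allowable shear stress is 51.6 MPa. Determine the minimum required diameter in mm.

ω = 2π·232/60 = 24.29 rad/s, so T = P/ω = 1630×745.7 / 24.29 = 50030 N·m.
For a solid shaft τ_max = 16T/(πd³), so d = (16T/(π τ_allow))^(1/3) = (16·50030/(π·5.16×10^7))^(1/3) = 0.1703 m.

170 mm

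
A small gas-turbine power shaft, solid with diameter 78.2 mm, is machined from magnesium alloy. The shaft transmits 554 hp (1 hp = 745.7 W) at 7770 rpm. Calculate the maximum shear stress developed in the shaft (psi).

784 psi

ω = 2π·7770/60 = 813.7 rad/s, so T = P/ω = 554×745.7 / 813.7 = 507.7 N·m.
J = πd⁴/32 = π(0.0782)⁴/32 = 3.671×10^-6 m⁴.
τ_max = T·r/J = 507.7 × 0.0391 / 3.671×10^-6 = 5.407×10^6 Pa.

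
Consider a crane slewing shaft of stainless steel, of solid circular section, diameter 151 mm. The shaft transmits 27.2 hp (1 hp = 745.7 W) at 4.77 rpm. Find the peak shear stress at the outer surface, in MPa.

ω = 2π·4.77/60 = 0.4995 rad/s, so T = P/ω = 27.2×745.7 / 0.4995 = 40610 N·m.
J = πd⁴/32 = π(0.151)⁴/32 = 5.104×10^-5 m⁴.
τ_max = T·r/J = 40610 × 0.0755 / 5.104×10^-5 = 6.007×10^7 Pa.

60.1 MPa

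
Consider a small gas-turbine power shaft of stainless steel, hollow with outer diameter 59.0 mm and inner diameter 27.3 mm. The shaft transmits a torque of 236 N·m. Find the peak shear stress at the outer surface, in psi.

J = π(d_o⁴ − d_i⁴)/32 = π(0.0590⁴ − 0.0273⁴)/32 = 1.135×10^-6 m⁴.
τ_max = T·r/J = 236.0 × 0.0295 / 1.135×10^-6 = 6.133×10^6 Pa.

890 psi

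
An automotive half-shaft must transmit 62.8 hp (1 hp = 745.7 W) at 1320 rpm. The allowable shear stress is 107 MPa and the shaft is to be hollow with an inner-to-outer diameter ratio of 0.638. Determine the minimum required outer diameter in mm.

ω = 2π·1320/60 = 138.2 rad/s, so T = P/ω = 62.8×745.7 / 138.2 = 338.8 N·m.
For a hollow shaft with d_i/d_o = 0.638: τ_max = 16T/(π d_o³ (1−k⁴)), so d_o = [16T/(π τ_allow (1−k⁴))]^(1/3) = [16·338.8/(π·1.07×10^8·0.8343)]^(1/3) = 0.02684 m.

26.8 mm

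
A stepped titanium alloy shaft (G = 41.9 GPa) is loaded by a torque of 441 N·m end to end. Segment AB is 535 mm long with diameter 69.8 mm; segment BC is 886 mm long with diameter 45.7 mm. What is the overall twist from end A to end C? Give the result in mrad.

J_AB = π(0.0698)⁴/32 = 2.33×10^-6 m⁴; J_BC = π(0.0457)⁴/32 = 4.28×10^-7 m⁴.
θ = (T/G)·Σ L_i/J_i = (441.0/41.9×10⁹)·(0.535/2.33×10^-6 + 0.886/4.28×10^-7) = 0.02419 rad.

24.2 mrad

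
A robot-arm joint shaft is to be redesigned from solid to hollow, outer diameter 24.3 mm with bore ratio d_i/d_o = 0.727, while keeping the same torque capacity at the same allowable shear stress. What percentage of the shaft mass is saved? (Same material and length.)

41.3 %

Equal τ_max and T ⇒ the solid shaft needs d_s³ = d_o³(1−k⁴), so d_s = 24.3·(1−0.727⁴)^(1/3) = 21.79 mm.
Area ratio A_h/A_s = d_o²(1−k²)/d_s² = (1−k²)/(1−k⁴)^(2/3) = 0.5865.
Mass saving = 1 − 0.5865 = 41.3 %.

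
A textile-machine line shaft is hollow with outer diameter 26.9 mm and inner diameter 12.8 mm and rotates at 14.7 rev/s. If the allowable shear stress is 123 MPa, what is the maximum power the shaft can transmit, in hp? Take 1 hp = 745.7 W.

J = π(d_o⁴ − d_i⁴)/32 = π(0.0269⁴ − 0.0128⁴)/32 = 4.877×10^-8 m⁴.
T_max = τ_allow·J/r = 1.23×10^8 × 4.877×10^-8 / 0.0135 = 446.0 N·m.
ω = 2π·14.7 = 92.36 rad/s, so P_max = T_max·ω = 4.119×10^4 W.

55.2 hp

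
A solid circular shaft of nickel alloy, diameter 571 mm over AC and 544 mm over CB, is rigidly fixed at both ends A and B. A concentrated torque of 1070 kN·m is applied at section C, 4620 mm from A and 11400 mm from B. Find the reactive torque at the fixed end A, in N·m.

Compatibility: T_A·a/J_AC = T_B·b/J_CB with T_A + T_B = T₀.
J_AC = 0.0104 m⁴, J_CB = 8.60×10^-3 m⁴, so T_A = T₀·(J_AC/a)/((J_AC/a)+(J_CB/b)) = 802200 N·m, T_B = 267800 N·m.

802000 N·m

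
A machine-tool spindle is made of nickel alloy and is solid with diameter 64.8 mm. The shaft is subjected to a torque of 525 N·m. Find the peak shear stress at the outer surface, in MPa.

9.83 MPa

J = πd⁴/32 = π(0.0648)⁴/32 = 1.731×10^-6 m⁴.
τ_max = T·r/J = 525.0 × 0.0324 / 1.731×10^-6 = 9.827×10^6 Pa.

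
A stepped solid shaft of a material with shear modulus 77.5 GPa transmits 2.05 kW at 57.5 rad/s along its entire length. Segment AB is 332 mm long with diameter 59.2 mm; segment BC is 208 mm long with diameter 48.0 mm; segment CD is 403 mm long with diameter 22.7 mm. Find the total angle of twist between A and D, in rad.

ω = 57.5 rad/s, so T = P/ω = 2.05×10³ / 57.50 = 35.65 N·m.
J_AB = π(0.0592)⁴/32 = 1.21×10^-6 m⁴; J_BC = π(0.0480)⁴/32 = 5.21×10^-7 m⁴; J_CD = π(0.0227)⁴/32 = 2.61×10^-8 m⁴.
θ = (T/G)·Σ L_i/J_i = (35.65/77.5×10⁹)·(0.332/1.21×10^-6 + 0.208/5.21×10^-7 + 0.403/2.61×10^-8) = 7.422×10^-3 rad.

0.00742 rad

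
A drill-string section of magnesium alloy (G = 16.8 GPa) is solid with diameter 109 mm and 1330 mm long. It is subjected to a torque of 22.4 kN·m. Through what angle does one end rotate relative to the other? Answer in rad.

0.128 rad

J = πd⁴/32 = π(0.109)⁴/32 = 1.386×10^-5 m⁴.
θ = T·L/(G·J) = 22400 × 1.33 / (16.8×10⁹ × 1.386×10^-5) = 0.1280 rad.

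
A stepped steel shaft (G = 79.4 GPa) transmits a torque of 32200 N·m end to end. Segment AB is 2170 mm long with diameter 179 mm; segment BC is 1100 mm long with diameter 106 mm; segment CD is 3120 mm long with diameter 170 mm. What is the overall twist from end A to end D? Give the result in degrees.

J_AB = π(0.179)⁴/32 = 1.01×10^-4 m⁴; J_BC = π(0.106)⁴/32 = 1.24×10^-5 m⁴; J_CD = π(0.170)⁴/32 = 8.20×10^-5 m⁴.
θ = (T/G)·Σ L_i/J_i = (32200/79.4×10⁹)·(2.17/1.01×10^-4 + 1.10/1.24×10^-5 + 3.12/8.20×10^-5) = 0.06015 rad.

3.45°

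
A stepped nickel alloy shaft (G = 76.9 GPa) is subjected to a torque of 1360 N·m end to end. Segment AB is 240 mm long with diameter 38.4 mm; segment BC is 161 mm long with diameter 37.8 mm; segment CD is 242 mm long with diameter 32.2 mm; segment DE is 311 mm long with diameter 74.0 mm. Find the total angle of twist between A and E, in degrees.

J_AB = π(0.0384)⁴/32 = 2.13×10^-7 m⁴; J_BC = π(0.0378)⁴/32 = 2.00×10^-7 m⁴; J_CD = π(0.0322)⁴/32 = 1.06×10^-7 m⁴; J_DE = π(0.0740)⁴/32 = 2.94×10^-6 m⁴.
θ = (T/G)·Σ L_i/J_i = (1360/76.9×10⁹)·(0.240/2.13×10^-7 + 0.161/2.00×10^-7 + 0.242/1.06×10^-7 + 0.311/2.94×10^-6) = 0.07651 rad.

4.38°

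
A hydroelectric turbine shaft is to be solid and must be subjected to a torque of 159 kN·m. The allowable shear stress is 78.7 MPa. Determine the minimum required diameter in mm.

218 mm

For a solid shaft τ_max = 16T/(πd³), so d = (16T/(π τ_allow))^(1/3) = (16·159000/(π·7.87×10^7))^(1/3) = 0.2175 m.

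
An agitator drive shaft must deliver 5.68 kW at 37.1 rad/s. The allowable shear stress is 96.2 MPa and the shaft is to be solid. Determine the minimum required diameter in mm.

ω = 37.1 rad/s, so T = P/ω = 5.68×10³ / 37.10 = 153.1 N·m.
For a solid shaft τ_max = 16T/(πd³), so d = (16T/(π τ_allow))^(1/3) = (16·153.1/(π·9.62×10^7))^(1/3) = 0.02009 m.

20.1 mm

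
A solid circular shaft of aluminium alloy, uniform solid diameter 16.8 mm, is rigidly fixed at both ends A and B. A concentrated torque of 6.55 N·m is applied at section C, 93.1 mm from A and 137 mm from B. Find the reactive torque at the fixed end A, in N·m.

3.90 N·m

With uniform GJ and both ends fixed, compatibility θ_AC = θ_CB gives T_A·a = T_B·b, together with T_A + T_B = T₀.
T_A = T₀·b/(a+b) = 6.550·137/230.1 = 3.900 N·m; T_B = 2.650 N·m.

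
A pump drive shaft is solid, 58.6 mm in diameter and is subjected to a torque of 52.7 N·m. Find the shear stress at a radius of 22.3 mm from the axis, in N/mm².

J = πd⁴/32 = π(0.0586)⁴/32 = 1.158×10^-6 m⁴.
Shear stress varies linearly with radius: τ = T·r/J = 52.70 × 0.0223 / 1.158×10^-6 = 1.015×10^6 Pa.

1.02 N/mm²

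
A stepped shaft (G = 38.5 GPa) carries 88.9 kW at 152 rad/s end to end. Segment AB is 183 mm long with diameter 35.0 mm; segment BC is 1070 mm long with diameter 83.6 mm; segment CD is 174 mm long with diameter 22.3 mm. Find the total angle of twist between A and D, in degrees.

7.51°

ω = 152 rad/s, so T = P/ω = 88.9×10³ / 152.0 = 584.9 N·m.
J_AB = π(0.0350)⁴/32 = 1.47×10^-7 m⁴; J_BC = π(0.0836)⁴/32 = 4.80×10^-6 m⁴; J_CD = π(0.0223)⁴/32 = 2.43×10^-8 m⁴.
θ = (T/G)·Σ L_i/J_i = (584.9/38.5×10⁹)·(0.183/1.47×10^-7 + 1.07/4.80×10^-6 + 0.174/2.43×10^-8) = 0.1311 rad.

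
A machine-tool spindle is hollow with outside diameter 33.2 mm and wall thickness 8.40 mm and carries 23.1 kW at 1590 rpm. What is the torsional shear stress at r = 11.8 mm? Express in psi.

ω = 2π·1590/60 = 166.5 rad/s, so T = P/ω = 23.1×10³ / 166.5 = 138.7 N·m.
J = π(d_o⁴ − d_i⁴)/32 = π(0.0332⁴ − 0.0164⁴)/32 = 1.122×10^-7 m⁴.
Shear stress varies linearly with radius: τ = T·r/J = 138.7 × 0.0118 / 1.122×10^-7 = 1.459×10^7 Pa.

2120 psi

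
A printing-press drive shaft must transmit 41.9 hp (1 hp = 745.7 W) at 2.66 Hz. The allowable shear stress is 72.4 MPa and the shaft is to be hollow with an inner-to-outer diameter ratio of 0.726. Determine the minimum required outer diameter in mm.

56.7 mm

ω = 2π·2.66 = 16.71 rad/s, so T = P/ω = 41.9×745.7 / 16.71 = 1869 N·m.
For a hollow shaft with d_i/d_o = 0.726: τ_max = 16T/(π d_o³ (1−k⁴)), so d_o = [16T/(π τ_allow (1−k⁴))]^(1/3) = [16·1869/(π·7.24×10^7·0.7222)]^(1/3) = 0.05668 m.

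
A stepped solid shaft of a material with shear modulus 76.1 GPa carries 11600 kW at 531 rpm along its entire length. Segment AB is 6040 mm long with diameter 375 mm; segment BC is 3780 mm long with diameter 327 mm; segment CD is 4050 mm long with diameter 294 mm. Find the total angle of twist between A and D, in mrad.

ω = 2π·531/60 = 55.61 rad/s, so T = P/ω = 11600×10³ / 55.61 = 208600 N·m.
J_AB = π(0.375)⁴/32 = 1.94×10^-3 m⁴; J_BC = π(0.327)⁴/32 = 1.12×10^-3 m⁴; J_CD = π(0.294)⁴/32 = 7.33×10^-4 m⁴.
θ = (T/G)·Σ L_i/J_i = (208600/76.1×10⁹)·(6.04/1.94×10^-3 + 3.78/1.12×10^-3 + 4.05/7.33×10^-4) = 0.03290 rad.

32.9 mrad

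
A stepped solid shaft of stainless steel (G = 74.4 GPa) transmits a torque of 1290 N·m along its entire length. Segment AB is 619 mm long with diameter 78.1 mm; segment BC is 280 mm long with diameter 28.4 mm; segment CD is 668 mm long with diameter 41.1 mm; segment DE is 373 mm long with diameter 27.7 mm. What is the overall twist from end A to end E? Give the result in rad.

0.232 rad

J_AB = π(0.0781)⁴/32 = 3.65×10^-6 m⁴; J_BC = π(0.0284)⁴/32 = 6.39×10^-8 m⁴; J_CD = π(0.0411)⁴/32 = 2.80×10^-7 m⁴; J_DE = π(0.0277)⁴/32 = 5.78×10^-8 m⁴.
θ = (T/G)·Σ L_i/J_i = (1290/74.4×10⁹)·(0.619/3.65×10^-6 + 0.280/6.39×10^-8 + 0.668/2.80×10^-7 + 0.373/5.78×10^-8) = 0.2322 rad.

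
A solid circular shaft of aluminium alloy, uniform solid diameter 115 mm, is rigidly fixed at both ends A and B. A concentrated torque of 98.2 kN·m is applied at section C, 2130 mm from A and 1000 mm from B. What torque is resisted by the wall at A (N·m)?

With uniform GJ and both ends fixed, compatibility θ_AC = θ_CB gives T_A·a = T_B·b, together with T_A + T_B = T₀.
T_A = T₀·b/(a+b) = 98200·1000/3130 = 31370 N·m; T_B = 66830 N·m.

31400 N·m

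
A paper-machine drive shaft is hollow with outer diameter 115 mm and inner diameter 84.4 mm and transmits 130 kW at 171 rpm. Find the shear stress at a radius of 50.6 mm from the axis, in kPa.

ω = 2π·171/60 = 17.91 rad/s, so T = P/ω = 130×10³ / 17.91 = 7260 N·m.
J = π(d_o⁴ − d_i⁴)/32 = π(0.115⁴ − 0.0844⁴)/32 = 1.219×10^-5 m⁴.
Shear stress varies linearly with radius: τ = T·r/J = 7260 × 0.0506 / 1.219×10^-5 = 3.014×10^7 Pa.

30100 kPa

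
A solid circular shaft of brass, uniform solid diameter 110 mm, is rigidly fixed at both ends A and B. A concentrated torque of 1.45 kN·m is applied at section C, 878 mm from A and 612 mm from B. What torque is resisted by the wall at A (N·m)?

596 N·m

With uniform GJ and both ends fixed, compatibility θ_AC = θ_CB gives T_A·a = T_B·b, together with T_A + T_B = T₀.
T_A = T₀·b/(a+b) = 1450·612/1490 = 595.6 N·m; T_B = 854.4 N·m.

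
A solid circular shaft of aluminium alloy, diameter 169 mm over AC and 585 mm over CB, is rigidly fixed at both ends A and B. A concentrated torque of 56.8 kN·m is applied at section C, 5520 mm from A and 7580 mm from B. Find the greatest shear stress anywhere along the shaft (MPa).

Compatibility: T_A·a/J_AC = T_B·b/J_CB with T_A + T_B = T₀.
J_AC = 8.01×10^-5 m⁴, J_CB = 0.0115 m⁴, so T_A = T₀·(J_AC/a)/((J_AC/a)+(J_CB/b)) = 538.1 N·m, T_B = 56260 N·m.
τ in each portion: τ_AC = 5.68×10^5 Pa, τ_CB = 1.43×10^6 Pa; maximum is in CB.
τ_max = T_CB·r/J = 56260·0.292/0.0115 = 1.431×10^6 Pa.

1.43 MPa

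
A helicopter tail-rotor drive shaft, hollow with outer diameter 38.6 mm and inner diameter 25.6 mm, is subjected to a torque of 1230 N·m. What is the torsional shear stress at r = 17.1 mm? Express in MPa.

120 MPa

J = π(d_o⁴ − d_i⁴)/32 = π(0.0386⁴ − 0.0256⁴)/32 = 1.758×10^-7 m⁴.
Shear stress varies linearly with radius: τ = T·r/J = 1230 × 0.0171 / 1.758×10^-7 = 1.197×10^8 Pa.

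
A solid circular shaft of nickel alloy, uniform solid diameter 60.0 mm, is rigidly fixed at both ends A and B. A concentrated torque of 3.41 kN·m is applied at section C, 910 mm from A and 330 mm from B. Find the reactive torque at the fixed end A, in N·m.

907 N·m

With uniform GJ and both ends fixed, compatibility θ_AC = θ_CB gives T_A·a = T_B·b, together with T_A + T_B = T₀.
T_A = T₀·b/(a+b) = 3410·330/1240 = 907.5 N·m; T_B = 2502 N·m.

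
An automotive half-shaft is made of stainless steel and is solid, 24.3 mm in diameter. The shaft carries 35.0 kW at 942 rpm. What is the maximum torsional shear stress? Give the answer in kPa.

ω = 2π·942/60 = 98.65 rad/s, so T = P/ω = 35.0×10³ / 98.65 = 354.8 N·m.
J = πd⁴/32 = π(0.0243)⁴/32 = 3.423×10^-8 m⁴.
τ_max = T·r/J = 354.8 × 0.0122 / 3.423×10^-8 = 1.259×10^8 Pa.

126000 kPa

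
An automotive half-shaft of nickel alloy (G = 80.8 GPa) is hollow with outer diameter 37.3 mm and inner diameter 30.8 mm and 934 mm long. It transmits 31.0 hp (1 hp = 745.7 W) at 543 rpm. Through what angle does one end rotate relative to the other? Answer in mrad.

46.2 mrad

ω = 2π·543/60 = 56.86 rad/s, so T = P/ω = 31.0×745.7 / 56.86 = 406.5 N·m.
J = π(d_o⁴ − d_i⁴)/32 = π(0.0373⁴ − 0.0308⁴)/32 = 1.017×10^-7 m⁴.
θ = T·L/(G·J) = 406.5 × 0.934 / (80.8×10⁹ × 1.017×10^-7) = 0.04621 rad.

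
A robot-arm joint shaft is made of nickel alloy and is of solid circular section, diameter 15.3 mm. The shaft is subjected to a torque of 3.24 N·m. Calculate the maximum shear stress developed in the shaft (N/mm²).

4.61 N/mm²

J = πd⁴/32 = π(0.0153)⁴/32 = 5.380×10^-9 m⁴.
τ_max = T·r/J = 3.240 × 0.00765 / 5.380×10^-9 = 4.607×10^6 Pa.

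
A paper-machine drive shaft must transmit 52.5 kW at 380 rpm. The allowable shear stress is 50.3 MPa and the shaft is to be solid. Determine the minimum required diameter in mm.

51.1 mm

ω = 2π·380/60 = 39.79 rad/s, so T = P/ω = 52.5×10³ / 39.79 = 1319 N·m.
For a solid shaft τ_max = 16T/(πd³), so d = (16T/(π τ_allow))^(1/3) = (16·1319/(π·5.03×10^7))^(1/3) = 0.05112 m.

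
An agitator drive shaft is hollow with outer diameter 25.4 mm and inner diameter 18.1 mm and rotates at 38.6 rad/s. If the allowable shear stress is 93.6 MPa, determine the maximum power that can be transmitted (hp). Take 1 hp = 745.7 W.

11.6 hp

J = π(d_o⁴ − d_i⁴)/32 = π(0.0254⁴ − 0.0181⁴)/32 = 3.033×10^-8 m⁴.
T_max = τ_allow·J/r = 9.36×10^7 × 3.033×10^-8 / 0.0127 = 223.5 N·m.
ω = 38.6 rad/s, so P_max = T_max·ω = 8627 W.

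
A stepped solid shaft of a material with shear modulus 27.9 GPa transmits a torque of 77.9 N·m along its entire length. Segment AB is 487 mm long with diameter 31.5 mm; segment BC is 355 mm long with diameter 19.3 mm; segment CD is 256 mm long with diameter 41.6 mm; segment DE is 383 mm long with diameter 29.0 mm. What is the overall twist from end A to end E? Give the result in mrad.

105 mrad

J_AB = π(0.0315)⁴/32 = 9.67×10^-8 m⁴; J_BC = π(0.0193)⁴/32 = 1.36×10^-8 m⁴; J_CD = π(0.0416)⁴/32 = 2.94×10^-7 m⁴; J_DE = π(0.0290)⁴/32 = 6.94×10^-8 m⁴.
θ = (T/G)·Σ L_i/J_i = (77.90/27.9×10⁹)·(0.487/9.67×10^-8 + 0.355/1.36×10^-8 + 0.256/2.94×10^-7 + 0.383/6.94×10^-8) = 0.1047 rad.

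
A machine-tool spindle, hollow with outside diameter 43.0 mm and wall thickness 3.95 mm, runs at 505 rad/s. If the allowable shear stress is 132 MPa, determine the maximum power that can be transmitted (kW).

J = π(d_o⁴ − d_i⁴)/32 = π(0.0430⁴ − 0.0351⁴)/32 = 1.866×10^-7 m⁴.
T_max = τ_allow·J/r = 1.32×10^8 × 1.866×10^-7 / 0.0215 = 1146 N·m.
ω = 505 rad/s, so P_max = T_max·ω = 5.786×10^5 W.

579 kW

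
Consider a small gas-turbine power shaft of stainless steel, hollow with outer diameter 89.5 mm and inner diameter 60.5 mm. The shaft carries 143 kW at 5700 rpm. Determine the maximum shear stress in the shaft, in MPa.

ω = 2π·5700/60 = 596.9 rad/s, so T = P/ω = 143×10³ / 596.9 = 239.6 N·m.
J = π(d_o⁴ − d_i⁴)/32 = π(0.0895⁴ − 0.0605⁴)/32 = 4.984×10^-6 m⁴.
τ_max = T·r/J = 239.6 × 0.0447 / 4.984×10^-6 = 2.151×10^6 Pa.

2.15 MPa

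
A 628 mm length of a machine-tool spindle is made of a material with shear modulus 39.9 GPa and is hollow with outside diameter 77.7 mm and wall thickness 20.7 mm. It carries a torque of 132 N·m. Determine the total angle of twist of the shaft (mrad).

J = π(d_o⁴ − d_i⁴)/32 = π(0.0777⁴ − 0.0363⁴)/32 = 3.408×10^-6 m⁴.
θ = T·L/(G·J) = 132.0 × 0.628 / (39.9×10⁹ × 3.408×10^-6) = 6.096×10^-4 rad.

0.610 mrad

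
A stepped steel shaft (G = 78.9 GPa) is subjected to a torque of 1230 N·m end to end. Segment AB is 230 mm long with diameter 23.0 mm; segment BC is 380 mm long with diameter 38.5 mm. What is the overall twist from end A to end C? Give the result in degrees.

9.05°

J_AB = π(0.0230)⁴/32 = 2.75×10^-8 m⁴; J_BC = π(0.0385)⁴/32 = 2.16×10^-7 m⁴.
θ = (T/G)·Σ L_i/J_i = (1230/78.9×10⁹)·(0.230/2.75×10^-8 + 0.380/2.16×10^-7) = 0.1580 rad.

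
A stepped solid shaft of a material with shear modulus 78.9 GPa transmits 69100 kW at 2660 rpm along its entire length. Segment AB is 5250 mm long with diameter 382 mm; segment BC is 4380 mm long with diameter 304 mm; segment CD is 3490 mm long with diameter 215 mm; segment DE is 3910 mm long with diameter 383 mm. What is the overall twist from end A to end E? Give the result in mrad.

ω = 2π·2660/60 = 278.6 rad/s, so T = P/ω = 69100×10³ / 278.6 = 248100 N·m.
J_AB = π(0.382)⁴/32 = 2.09×10^-3 m⁴; J_BC = π(0.304)⁴/32 = 8.38×10^-4 m⁴; J_CD = π(0.215)⁴/32 = 2.10×10^-4 m⁴; J_DE = π(0.383)⁴/32 = 2.11×10^-3 m⁴.
θ = (T/G)·Σ L_i/J_i = (248100/78.9×10⁹)·(5.25/2.09×10^-3 + 4.38/8.38×10^-4 + 3.49/2.10×10^-4 + 3.91/2.11×10^-3) = 0.08245 rad.

82.4 mrad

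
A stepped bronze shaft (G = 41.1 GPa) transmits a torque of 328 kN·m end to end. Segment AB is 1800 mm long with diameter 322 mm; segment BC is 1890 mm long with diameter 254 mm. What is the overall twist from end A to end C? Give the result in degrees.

J_AB = π(0.322)⁴/32 = 1.06×10^-3 m⁴; J_BC = π(0.254)⁴/32 = 4.09×10^-4 m⁴.
θ = (T/G)·Σ L_i/J_i = (328000/41.1×10⁹)·(1.80/1.06×10^-3 + 1.89/4.09×10^-4) = 0.05052 rad.

2.89°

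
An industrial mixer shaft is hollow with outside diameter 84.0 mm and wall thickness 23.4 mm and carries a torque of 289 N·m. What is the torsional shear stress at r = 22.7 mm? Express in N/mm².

1.40 N/mm²

J = π(d_o⁴ − d_i⁴)/32 = π(0.0840⁴ − 0.0372⁴)/32 = 4.700×10^-6 m⁴.
Shear stress varies linearly with radius: τ = T·r/J = 289.0 × 0.0227 / 4.700×10^-6 = 1.396×10^6 Pa.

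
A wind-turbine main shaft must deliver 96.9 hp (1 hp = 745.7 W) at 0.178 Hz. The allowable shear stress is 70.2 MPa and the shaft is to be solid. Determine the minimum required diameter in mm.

167 mm

ω = 2π·0.178 = 1.118 rad/s, so T = P/ω = 96.9×745.7 / 1.118 = 64610 N·m.
For a solid shaft τ_max = 16T/(πd³), so d = (16T/(π τ_allow))^(1/3) = (16·64610/(π·7.02×10^7))^(1/3) = 0.1674 m.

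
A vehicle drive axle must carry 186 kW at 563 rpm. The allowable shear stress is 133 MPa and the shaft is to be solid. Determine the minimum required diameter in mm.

49.4 mm

ω = 2π·563/60 = 58.96 rad/s, so T = P/ω = 186×10³ / 58.96 = 3155 N·m.
For a solid shaft τ_max = 16T/(πd³), so d = (16T/(π τ_allow))^(1/3) = (16·3155/(π·1.33×10^8))^(1/3) = 0.04943 m.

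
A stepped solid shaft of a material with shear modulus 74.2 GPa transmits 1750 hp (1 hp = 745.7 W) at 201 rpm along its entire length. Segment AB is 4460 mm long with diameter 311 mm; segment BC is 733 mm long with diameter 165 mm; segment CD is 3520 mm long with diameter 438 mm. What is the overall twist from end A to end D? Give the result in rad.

ω = 2π·201/60 = 21.05 rad/s, so T = P/ω = 1750×745.7 / 21.05 = 62000 N·m.
J_AB = π(0.311)⁴/32 = 9.18×10^-4 m⁴; J_BC = π(0.165)⁴/32 = 7.28×10^-5 m⁴; J_CD = π(0.438)⁴/32 = 3.61×10^-3 m⁴.
θ = (T/G)·Σ L_i/J_i = (62000/74.2×10⁹)·(4.46/9.18×10^-4 + 0.733/7.28×10^-5 + 3.52/3.61×10^-3) = 0.01329 rad.

0.0133 rad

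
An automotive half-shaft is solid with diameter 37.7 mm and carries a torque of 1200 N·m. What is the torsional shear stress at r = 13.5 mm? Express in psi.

11800 psi

J = πd⁴/32 = π(0.0377)⁴/32 = 1.983×10^-7 m⁴.
Shear stress varies linearly with radius: τ = T·r/J = 1200 × 0.0135 / 1.983×10^-7 = 8.169×10^7 Pa.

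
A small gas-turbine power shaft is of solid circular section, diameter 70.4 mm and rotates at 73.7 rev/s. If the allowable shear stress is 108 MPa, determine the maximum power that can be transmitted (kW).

J = πd⁴/32 = π(0.0704)⁴/32 = 2.412×10^-6 m⁴.
T_max = τ_allow·J/r = 1.08×10^8 × 2.412×10^-6 / 0.0352 = 7399 N·m.
ω = 2π·73.7 = 463.1 rad/s, so P_max = T_max·ω = 3.426×10^6 W.

3430 kW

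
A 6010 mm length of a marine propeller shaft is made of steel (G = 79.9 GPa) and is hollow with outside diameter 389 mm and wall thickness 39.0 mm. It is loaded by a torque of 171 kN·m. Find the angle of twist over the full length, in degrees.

0.554°

J = π(d_o⁴ − d_i⁴)/32 = π(0.389⁴ − 0.311⁴)/32 = 1.330×10^-3 m⁴.
θ = T·L/(G·J) = 171000 × 6.01 / (79.9×10⁹ × 1.330×10^-3) = 9.674×10^-3 rad.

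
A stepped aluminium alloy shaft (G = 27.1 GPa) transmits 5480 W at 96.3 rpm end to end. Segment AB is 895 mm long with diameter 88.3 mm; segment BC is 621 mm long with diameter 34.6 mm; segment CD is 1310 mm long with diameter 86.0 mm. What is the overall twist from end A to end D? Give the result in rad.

0.0964 rad

ω = 2π·96.3/60 = 10.08 rad/s, so T = P/ω = 5480 / 10.08 = 543.4 N·m.
J_AB = π(0.0883)⁴/32 = 5.97×10^-6 m⁴; J_BC = π(0.0346)⁴/32 = 1.41×10^-7 m⁴; J_CD = π(0.0860)⁴/32 = 5.37×10^-6 m⁴.
θ = (T/G)·Σ L_i/J_i = (543.4/27.1×10⁹)·(0.895/5.97×10^-6 + 0.621/1.41×10^-7 + 1.31/5.37×10^-6) = 0.09640 rad.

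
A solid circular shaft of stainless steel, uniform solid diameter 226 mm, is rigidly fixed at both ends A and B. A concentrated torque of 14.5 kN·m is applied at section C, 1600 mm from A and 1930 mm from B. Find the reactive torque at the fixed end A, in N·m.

With uniform GJ and both ends fixed, compatibility θ_AC = θ_CB gives T_A·a = T_B·b, together with T_A + T_B = T₀.
T_A = T₀·b/(a+b) = 14500·1930/3530 = 7928 N·m; T_B = 6572 N·m.

7930 N·m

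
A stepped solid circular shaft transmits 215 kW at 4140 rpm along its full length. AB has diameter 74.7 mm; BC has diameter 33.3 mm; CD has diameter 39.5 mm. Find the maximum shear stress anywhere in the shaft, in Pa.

ω = 2π·4140/60 = 433.5 rad/s, so T = P/ω = 215×10³ / 433.5 = 495.9 N·m.
Under the same torque, τ_max = 16T/(πd³) is largest where d is smallest — segment BC (d = 33.3 mm).
τ_max = 16·495.9/(π·(0.0333)³) = 6.840×10^7 Pa.

6.84e7 Pa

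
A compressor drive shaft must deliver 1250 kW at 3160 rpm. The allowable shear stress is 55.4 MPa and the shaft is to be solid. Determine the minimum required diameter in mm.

70.3 mm

ω = 2π·3160/60 = 330.9 rad/s, so T = P/ω = 1250×10³ / 330.9 = 3777 N·m.
For a solid shaft τ_max = 16T/(πd³), so d = (16T/(π τ_allow))^(1/3) = (16·3777/(π·5.54×10^7))^(1/3) = 0.07029 m.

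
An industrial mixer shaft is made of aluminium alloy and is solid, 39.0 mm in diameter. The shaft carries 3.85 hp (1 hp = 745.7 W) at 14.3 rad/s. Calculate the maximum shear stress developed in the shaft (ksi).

2.50 ksi

ω = 14.3 rad/s, so T = P/ω = 3.85×745.7 / 14.30 = 200.8 N·m.
J = πd⁴/32 = π(0.0390)⁴/32 = 2.271×10^-7 m⁴.
τ_max = T·r/J = 200.8 × 0.0195 / 2.271×10^-7 = 1.724×10^7 Pa.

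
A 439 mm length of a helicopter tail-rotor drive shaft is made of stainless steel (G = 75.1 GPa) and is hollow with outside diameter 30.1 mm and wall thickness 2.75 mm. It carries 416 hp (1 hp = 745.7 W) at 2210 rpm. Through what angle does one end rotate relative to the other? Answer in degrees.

10.1°

ω = 2π·2210/60 = 231.4 rad/s, so T = P/ω = 416×745.7 / 231.4 = 1340 N·m.
J = π(d_o⁴ − d_i⁴)/32 = π(0.0301⁴ − 0.0246⁴)/32 = 4.463×10^-8 m⁴.
θ = T·L/(G·J) = 1340 × 0.439 / (75.1×10⁹ × 4.463×10^-8) = 0.1755 rad.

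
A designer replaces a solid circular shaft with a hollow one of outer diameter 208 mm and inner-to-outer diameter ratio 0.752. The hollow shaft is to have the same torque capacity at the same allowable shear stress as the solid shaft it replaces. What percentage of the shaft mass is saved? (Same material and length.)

43.8 %

Equal τ_max and T ⇒ the solid shaft needs d_s³ = d_o³(1−k⁴), so d_s = 208·(1−0.752⁴)^(1/3) = 182.9 mm.
Area ratio A_h/A_s = d_o²(1−k²)/d_s² = (1−k²)/(1−k⁴)^(2/3) = 0.5618.
Mass saving = 1 − 0.5618 = 43.8 %.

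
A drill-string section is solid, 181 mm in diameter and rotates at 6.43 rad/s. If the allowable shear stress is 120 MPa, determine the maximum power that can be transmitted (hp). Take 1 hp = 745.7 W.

J = πd⁴/32 = π(0.181)⁴/32 = 1.054×10^-4 m⁴.
T_max = τ_allow·J/r = 1.20×10^8 × 1.054×10^-4 / 0.0905 = 139700 N·m.
ω = 6.43 rad/s, so P_max = T_max·ω = 8.984×10^5 W.

1200 hp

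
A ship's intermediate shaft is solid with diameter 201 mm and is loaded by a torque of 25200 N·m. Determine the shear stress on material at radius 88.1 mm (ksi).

2.01 ksi

J = πd⁴/32 = π(0.201)⁴/32 = 1.602×10^-4 m⁴.
Shear stress varies linearly with radius: τ = T·r/J = 25200 × 0.0881 / 1.602×10^-4 = 1.385×10^7 Pa.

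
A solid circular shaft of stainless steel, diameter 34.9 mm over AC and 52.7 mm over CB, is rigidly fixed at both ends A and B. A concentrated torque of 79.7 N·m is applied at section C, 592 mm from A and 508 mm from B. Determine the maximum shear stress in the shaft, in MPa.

2.38 MPa

Compatibility: T_A·a/J_AC = T_B·b/J_CB with T_A + T_B = T₀.
J_AC = 1.46×10^-7 m⁴, J_CB = 7.57×10^-7 m⁴, so T_A = T₀·(J_AC/a)/((J_AC/a)+(J_CB/b)) = 11.29 N·m, T_B = 68.41 N·m.
τ in each portion: τ_AC = 1.35×10^6 Pa, τ_CB = 2.38×10^6 Pa; maximum is in CB.
τ_max = T_CB·r/J = 68.41·0.0264/7.57×10^-7 = 2.380×10^6 Pa.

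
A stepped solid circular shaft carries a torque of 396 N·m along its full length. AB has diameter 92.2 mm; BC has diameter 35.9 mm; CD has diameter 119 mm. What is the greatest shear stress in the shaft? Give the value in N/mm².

43.6 N/mm²

Under the same torque, τ_max = 16T/(πd³) is largest where d is smallest — segment BC (d = 35.9 mm).
τ_max = 16·396.0/(π·(0.0359)³) = 4.359×10^7 Pa.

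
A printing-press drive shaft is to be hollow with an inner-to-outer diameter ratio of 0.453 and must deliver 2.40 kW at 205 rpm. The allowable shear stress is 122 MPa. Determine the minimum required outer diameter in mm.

ω = 2π·205/60 = 21.47 rad/s, so T = P/ω = 2.40×10³ / 21.47 = 111.8 N·m.
For a hollow shaft with d_i/d_o = 0.453: τ_max = 16T/(π d_o³ (1−k⁴)), so d_o = [16T/(π τ_allow (1−k⁴))]^(1/3) = [16·111.8/(π·1.22×10^8·0.9579)]^(1/3) = 0.01695 m.

17.0 mm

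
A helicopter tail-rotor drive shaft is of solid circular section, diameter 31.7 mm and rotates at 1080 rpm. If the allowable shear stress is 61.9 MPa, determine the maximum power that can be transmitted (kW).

J = πd⁴/32 = π(0.0317)⁴/32 = 9.914×10^-8 m⁴.
T_max = τ_allow·J/r = 6.19×10^7 × 9.914×10^-8 / 0.0158 = 387.2 N·m.
ω = 2π·1080/60 = 113.1 rad/s, so P_max = T_max·ω = 4.379×10^4 W.

43.8 kW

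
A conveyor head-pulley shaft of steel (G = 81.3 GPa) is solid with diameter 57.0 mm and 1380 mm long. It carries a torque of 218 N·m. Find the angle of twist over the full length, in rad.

J = πd⁴/32 = π(0.0570)⁴/32 = 1.036×10^-6 m⁴.
θ = T·L/(G·J) = 218.0 × 1.38 / (81.3×10⁹ × 1.036×10^-6) = 3.571×10^-3 rad.

0.00357 rad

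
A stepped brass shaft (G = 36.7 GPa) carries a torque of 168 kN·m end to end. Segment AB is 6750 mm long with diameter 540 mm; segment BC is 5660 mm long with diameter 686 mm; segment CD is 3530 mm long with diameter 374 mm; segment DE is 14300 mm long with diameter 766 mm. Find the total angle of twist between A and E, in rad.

0.0152 rad

J_AB = π(0.540)⁴/32 = 8.35×10^-3 m⁴; J_BC = π(0.686)⁴/32 = 0.0217 m⁴; J_CD = π(0.374)⁴/32 = 1.92×10^-3 m⁴; J_DE = π(0.766)⁴/32 = 0.0338 m⁴.
θ = (T/G)·Σ L_i/J_i = (168000/36.7×10⁹)·(6.75/8.35×10^-3 + 5.66/0.0217 + 3.53/1.92×10^-3 + 14.3/0.0338) = 0.01524 rad.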